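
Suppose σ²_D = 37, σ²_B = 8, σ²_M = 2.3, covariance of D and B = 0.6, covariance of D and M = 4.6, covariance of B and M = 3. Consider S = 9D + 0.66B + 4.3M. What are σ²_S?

σ²_S = a²·σ²_D + b²·σ²_B + c²·σ²_M + 2ab·covariance of D and B + 2ac·covariance of D and M + 2bc·covariance of B and M, with a = 9, b = 0.66, c = 4.3.
= 2997 + 3.4848 + 42.527 + 7.128 + 356.04 + 17.028
= 3423.2078.

σ²_S = 3423.2078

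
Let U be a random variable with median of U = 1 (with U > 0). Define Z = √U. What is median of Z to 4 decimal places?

√U is monotone on this domain, so median of Z = √(1) = 1.

median of Z = 1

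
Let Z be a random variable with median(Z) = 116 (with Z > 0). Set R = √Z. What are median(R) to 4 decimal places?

√Z is monotone on this domain, so median(R) = √(116) ≈ 10.7703.

median(R) = 10.7703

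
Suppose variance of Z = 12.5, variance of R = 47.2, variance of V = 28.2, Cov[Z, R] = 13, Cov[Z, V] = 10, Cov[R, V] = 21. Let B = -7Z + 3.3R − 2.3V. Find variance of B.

variance of B = 678.306

variance of B = a²·variance of Z + b²·variance of R + c²·variance of V + 2ab·Cov[Z, R] + 2ac·Cov[Z, V] + 2bc·Cov[R, V], with a = -7, b = 3.3, c = -2.3.
= 612.5 + 514.008 + 149.178 + (-600.6) + 322 + (-318.78)
= 678.306.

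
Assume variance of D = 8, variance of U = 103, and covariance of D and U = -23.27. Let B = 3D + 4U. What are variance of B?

variance of B = a²·variance of D + b²·variance of U + 2ab·covariance of D and U with a = 3, b = 4.
= 3²·8 + 4²·103 + 2·3·4·(-23.27)
= 72 + 1648 + (-558.48) = 1161.52.

variance of B = 1161.52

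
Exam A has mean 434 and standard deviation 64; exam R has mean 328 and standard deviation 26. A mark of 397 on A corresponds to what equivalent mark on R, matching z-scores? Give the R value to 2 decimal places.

z = (397 − 434)/64 ≈ -0.5781.
R = 328 + z·26 = 328 + (397 − 434)·26/64 ≈ 312.97.

R = 312.97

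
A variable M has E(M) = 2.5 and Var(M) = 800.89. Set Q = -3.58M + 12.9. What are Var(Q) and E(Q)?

Var(Q) = 10264.526596, E(Q) = 3.95

Q = -3.58M + 12.9 is linear with a = -3.58, b = 12.9.
Var(Q) = a²·Var(M) = (-3.58)²·800.89 = 10264.526596 (the additive constant 12.9 does not affect variance).
E(Q) = a·E(M) + b = (-3.58)·2.5 + 12.9 = 3.95.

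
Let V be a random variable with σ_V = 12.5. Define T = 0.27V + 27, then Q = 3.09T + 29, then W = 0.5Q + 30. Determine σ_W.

σ_W = 5.214375

σ_T = |0.27|·12.5 = 3.375.
σ_Q = |3.09|·3.375 = 10.42875.
σ_W = |0.5|·10.42875 = 5.214375.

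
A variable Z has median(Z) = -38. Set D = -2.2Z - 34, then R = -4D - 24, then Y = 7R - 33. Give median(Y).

median(D) = (-2.2)·(-38) + (-34) = 49.6.
median(R) = (-4)·49.6 + (-24) = -222.4.
median(Y) = 7·(-222.4) + (-33) = -1589.8.

median(Y) = -1589.8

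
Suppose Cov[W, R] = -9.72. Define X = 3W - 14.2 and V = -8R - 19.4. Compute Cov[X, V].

Cov[X, V] = 233.28

Cov[X, V] = a·c·Cov[W, R] = 3·(-8)·(-9.72) = 233.28. Additive constants drop out.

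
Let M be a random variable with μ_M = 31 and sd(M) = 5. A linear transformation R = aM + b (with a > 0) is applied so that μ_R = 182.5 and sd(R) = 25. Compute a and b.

a = 5, b = 27.5

sd(R) = a·sd(M) (a > 0), so a = 25/5 = 5.
μ_R = a·μ_M + b, so b = 182.5 − 5·31 = 27.5.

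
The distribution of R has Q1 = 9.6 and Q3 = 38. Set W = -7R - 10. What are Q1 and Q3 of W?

a = -7 < 0 reverses order: Q1(W) comes from Q3(R), Q3(W) from Q1(R).
Q1(W) = (-7)·38 + (-10) = -276; Q3(W) = (-7)·9.6 + (-10) = -77.2.

Q1(W) = -276, Q3(W) = -77.2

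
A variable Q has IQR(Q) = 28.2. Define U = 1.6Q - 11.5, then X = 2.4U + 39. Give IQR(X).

IQR(U) = |1.6|·28.2 = 45.12.
IQR(X) = |2.4|·45.12 = 108.288.

IQR(X) = 108.288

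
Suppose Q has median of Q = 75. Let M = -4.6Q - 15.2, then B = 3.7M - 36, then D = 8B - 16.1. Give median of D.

median of D = -10966.02

median of M = (-4.6)·75 + (-15.2) = -360.2.
median of B = 3.7·(-360.2) + (-36) = -1368.74.
median of D = 8·(-1368.74) + (-16.1) = -10966.02.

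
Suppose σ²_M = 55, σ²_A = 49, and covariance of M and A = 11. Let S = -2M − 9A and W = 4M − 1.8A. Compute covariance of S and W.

By bilinearity, covariance of S and W = ac·σ²_M + bd·σ²_A + (ad+bc)·covariance of M and A, with a=-2, b=-9, c=4, d=-1.8.
ac·σ²_M = (-2)·4·55 = -440
bd·σ²_A = (-9)·(-1.8)·49 = 793.8
(ad+bc)·covariance of M and A = (-32.4)·11 = -356.4
covariance of S and W = -440 + 793.8 + (-356.4) = -2.6.

covariance of S and W = -2.6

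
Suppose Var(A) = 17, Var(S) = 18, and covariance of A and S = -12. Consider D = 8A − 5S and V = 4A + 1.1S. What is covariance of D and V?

covariance of D and V = 579.4

By bilinearity, covariance of D and V = ac·Var(A) + bd·Var(S) + (ad+bc)·covariance of A and S, with a=8, b=-5, c=4, d=1.1.
ac·Var(A) = 8·4·17 = 544
bd·Var(S) = (-5)·1.1·18 = -99
(ad+bc)·covariance of A and S = (-11.2)·(-12) = 134.4
covariance of D and V = 544 + (-99) + 134.4 = 579.4.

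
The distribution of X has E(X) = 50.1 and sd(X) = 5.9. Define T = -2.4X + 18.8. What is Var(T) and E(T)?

T = -2.4X + 18.8 is linear with a = -2.4, b = 18.8.
Var(X) = 5.9² = 34.81.
Var(T) = a²·Var(X) = (-2.4)²·34.81 = 200.5056 (the additive constant 18.8 does not affect variance).
E(T) = a·E(X) + b = (-2.4)·50.1 + 18.8 = -101.44.

Var(T) = 200.5056, E(T) = -101.44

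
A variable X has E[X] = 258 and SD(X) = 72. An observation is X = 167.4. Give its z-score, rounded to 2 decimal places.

z = -1.26

z = (X − E[X]) / SD(X) = (167.4 − 258) / 72 ≈ -1.26.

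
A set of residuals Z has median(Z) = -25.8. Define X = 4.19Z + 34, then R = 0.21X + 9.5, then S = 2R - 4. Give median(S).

median(S) = -16.12284

median(X) = 4.19·(-25.8) + 34 = -74.102.
median(R) = 0.21·(-74.102) + 9.5 = -6.06142.
median(S) = 2·(-6.06142) + (-4) = -16.12284.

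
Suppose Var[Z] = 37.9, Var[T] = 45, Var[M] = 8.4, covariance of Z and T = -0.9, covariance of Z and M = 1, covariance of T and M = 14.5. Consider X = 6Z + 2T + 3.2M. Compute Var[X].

Var[X] = a²·Var[Z] + b²·Var[T] + c²·Var[M] + 2ab·covariance of Z and T + 2ac·covariance of Z and M + 2bc·covariance of T and M, with a = 6, b = 2, c = 3.2.
= 1364.4 + 180 + 86.016 + (-21.6) + 38.4 + 185.6
= 1832.816.

Var[X] = 1832.816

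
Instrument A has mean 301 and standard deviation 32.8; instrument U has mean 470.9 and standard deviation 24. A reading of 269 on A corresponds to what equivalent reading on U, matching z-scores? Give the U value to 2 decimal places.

z = (269 − 301)/32.8 ≈ -0.9756.
U = 470.9 + z·24 = 470.9 + (269 − 301)·24/32.8 ≈ 447.49.

U = 447.49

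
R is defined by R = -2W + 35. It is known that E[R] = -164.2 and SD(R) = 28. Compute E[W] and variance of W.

From R = -2W + 35: E[R] = a·E[W] + b, so E[W] = (E[R] − b)/a = (-164.2 − 35)/(-2) = 99.6.
variance of R = 28² = 784.
variance of R = a²·variance of W, so variance of W = 784/(-2)² = 196.

E[W] = 99.6, variance of W = 196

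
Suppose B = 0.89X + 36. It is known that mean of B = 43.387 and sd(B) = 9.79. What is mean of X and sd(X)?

mean of X = 8.3, sd(X) = 11

From B = 0.89X + 36: mean of B = a·mean of X + b, so mean of X = (mean of B − b)/a = (43.387 − 36)/0.89 = 8.3.
sd(B) = |a|·sd(X), so sd(X) = 9.79/|0.89| = 11.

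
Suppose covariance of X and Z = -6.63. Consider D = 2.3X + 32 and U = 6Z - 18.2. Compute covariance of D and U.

covariance of D and U = -91.494

covariance of D and U = a·c·covariance of X and Z = 2.3·6·(-6.63) = -91.494. Additive constants drop out.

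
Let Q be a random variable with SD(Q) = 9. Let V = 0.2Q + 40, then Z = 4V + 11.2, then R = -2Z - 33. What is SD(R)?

SD(V) = |0.2|·9 = 1.8.
SD(Z) = |4|·1.8 = 7.2.
SD(R) = |-2|·7.2 = 14.4.

SD(R) = 14.4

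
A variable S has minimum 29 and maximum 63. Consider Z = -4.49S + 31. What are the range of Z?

Range(Z) = 152.66

Range of S = 63 − 29 = 34.
Range(Z) = |a|·Range(S) = |-4.49|·34 = 152.66.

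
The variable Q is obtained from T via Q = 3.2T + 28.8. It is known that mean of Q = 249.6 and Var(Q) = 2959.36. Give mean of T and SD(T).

mean of T = 69, SD(T) = 17

From Q = 3.2T + 28.8: mean of Q = a·mean of T + b, so mean of T = (mean of Q − b)/a = (249.6 − 28.8)/3.2 = 69.
SD(Q) = √2959.36 = 54.4.
SD(Q) = |a|·SD(T), so SD(T) = 54.4/|3.2| = 17.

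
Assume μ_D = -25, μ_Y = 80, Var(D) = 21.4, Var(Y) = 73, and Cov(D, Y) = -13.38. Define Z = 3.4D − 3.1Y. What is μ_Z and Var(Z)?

μ_Z = -333, Var(Z) = 1230.9644

μ_Z = 3.4·μ_D + (-3.1)·μ_Y = 3.4·(-25) + (-3.1)·80 = -333.
Var(Z) = a²·Var(D) + b²·Var(Y) + 2ab·Cov(D, Y) with a = 3.4, b = -3.1.
= 3.4²·21.4 + (-3.1)²·73 + 2·3.4·(-3.1)·(-13.38)
= 247.384 + 701.53 + 282.0504 = 1230.9644.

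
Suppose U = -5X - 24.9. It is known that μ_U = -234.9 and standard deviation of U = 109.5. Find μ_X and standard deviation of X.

From U = -5X - 24.9: μ_U = a·μ_X + b, so μ_X = (μ_U − b)/a = (-234.9 − (-24.9))/(-5) = 42.
standard deviation of U = |a|·standard deviation of X, so standard deviation of X = 109.5/|-5| = 21.9.

μ_X = 42, standard deviation of X = 21.9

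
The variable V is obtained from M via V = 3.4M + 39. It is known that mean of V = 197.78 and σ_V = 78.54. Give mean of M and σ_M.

From V = 3.4M + 39: mean of V = a·mean of M + b, so mean of M = (mean of V − b)/a = (197.78 − 39)/3.4 = 46.7.
σ_V = |a|·σ_M, so σ_M = 78.54/|3.4| = 23.1.

mean of M = 46.7, σ_M = 23.1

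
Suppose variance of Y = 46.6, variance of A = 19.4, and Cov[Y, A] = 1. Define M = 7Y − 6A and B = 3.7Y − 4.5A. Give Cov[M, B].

Cov[M, B] = 1677.04

By bilinearity, Cov[M, B] = ac·variance of Y + bd·variance of A + (ad+bc)·Cov[Y, A], with a=7, b=-6, c=3.7, d=-4.5.
ac·variance of Y = 7·3.7·46.6 = 1206.94
bd·variance of A = (-6)·(-4.5)·19.4 = 523.8
(ad+bc)·Cov[Y, A] = (-53.7)·1 = -53.7
Cov[M, B] = 1206.94 + 523.8 + (-53.7) = 1677.04.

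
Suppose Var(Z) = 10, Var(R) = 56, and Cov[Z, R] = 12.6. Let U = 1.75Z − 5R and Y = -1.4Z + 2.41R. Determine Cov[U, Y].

Cov[U, Y] = -557.9595

By bilinearity, Cov[U, Y] = ac·Var(Z) + bd·Var(R) + (ad+bc)·Cov[Z, R], with a=1.75, b=-5, c=-1.4, d=2.41.
ac·Var(Z) = 1.75·(-1.4)·10 = -24.5
bd·Var(R) = (-5)·2.41·56 = -674.8
(ad+bc)·Cov[Z, R] = (11.2175)·12.6 = 141.3405
Cov[U, Y] = -24.5 + (-674.8) + 141.3405 = -557.9595.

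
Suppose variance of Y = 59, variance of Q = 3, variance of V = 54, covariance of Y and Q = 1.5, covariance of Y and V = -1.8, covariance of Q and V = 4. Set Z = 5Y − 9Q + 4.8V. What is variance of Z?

variance of Z = 2395.16

variance of Z = a²·variance of Y + b²·variance of Q + c²·variance of V + 2ab·covariance of Y and Q + 2ac·covariance of Y and V + 2bc·covariance of Q and V, with a = 5, b = -9, c = 4.8.
= 1475 + 243 + 1244.16 + (-135) + (-86.4) + (-345.6)
= 2395.16.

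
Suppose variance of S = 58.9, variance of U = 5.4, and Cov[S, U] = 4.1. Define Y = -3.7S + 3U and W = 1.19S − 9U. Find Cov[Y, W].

Cov[Y, W] = -253.9697

By bilinearity, Cov[Y, W] = ac·variance of S + bd·variance of U + (ad+bc)·Cov[S, U], with a=-3.7, b=3, c=1.19, d=-9.
ac·variance of S = (-3.7)·1.19·58.9 = -259.3367
bd·variance of U = 3·(-9)·5.4 = -145.8
(ad+bc)·Cov[S, U] = (36.87)·4.1 = 151.167
Cov[Y, W] = -259.3367 + (-145.8) + 151.167 = -253.9697.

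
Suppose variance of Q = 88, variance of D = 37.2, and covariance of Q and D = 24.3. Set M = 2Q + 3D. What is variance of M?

variance of M = 978.4

variance of M = a²·variance of Q + b²·variance of D + 2ab·covariance of Q and D with a = 2, b = 3.
= 2²·88 + 3²·37.2 + 2·2·3·24.3
= 352 + 334.8 + 291.6 = 978.4.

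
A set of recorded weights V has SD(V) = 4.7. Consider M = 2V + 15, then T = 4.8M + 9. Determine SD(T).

SD(M) = |2|·4.7 = 9.4.
SD(T) = |4.8|·9.4 = 45.12.

SD(T) = 45.12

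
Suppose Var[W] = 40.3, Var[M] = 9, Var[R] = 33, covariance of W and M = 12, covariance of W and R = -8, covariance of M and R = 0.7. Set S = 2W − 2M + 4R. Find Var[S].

Var[S] = 490

Var[S] = a²·Var[W] + b²·Var[M] + c²·Var[R] + 2ab·covariance of W and M + 2ac·covariance of W and R + 2bc·covariance of M and R, with a = 2, b = -2, c = 4.
= 161.2 + 36 + 528 + (-96) + (-128) + (-11.2)
= 490.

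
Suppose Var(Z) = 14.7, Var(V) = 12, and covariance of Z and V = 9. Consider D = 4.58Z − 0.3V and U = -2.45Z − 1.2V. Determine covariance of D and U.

covariance of D and U = -203.4777

By bilinearity, covariance of D and U = ac·Var(Z) + bd·Var(V) + (ad+bc)·covariance of Z and V, with a=4.58, b=-0.3, c=-2.45, d=-1.2.
ac·Var(Z) = 4.58·(-2.45)·14.7 = -164.9487
bd·Var(V) = (-0.3)·(-1.2)·12 = 4.32
(ad+bc)·covariance of Z and V = (-4.761)·9 = -42.849
covariance of D and U = -164.9487 + 4.32 + (-42.849) = -203.4777.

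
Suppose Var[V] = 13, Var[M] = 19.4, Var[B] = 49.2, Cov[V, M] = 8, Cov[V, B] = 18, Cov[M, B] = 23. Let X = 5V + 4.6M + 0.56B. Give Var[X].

Var[X] = a²·Var[V] + b²·Var[M] + c²·Var[B] + 2ab·Cov[V, M] + 2ac·Cov[V, B] + 2bc·Cov[M, B], with a = 5, b = 4.6, c = 0.56.
= 325 + 410.504 + 15.42912 + 368 + 100.8 + 118.496
= 1338.22912.

Var[X] = 1338.22912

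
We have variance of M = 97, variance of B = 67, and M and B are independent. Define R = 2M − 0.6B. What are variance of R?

variance of R = a²·variance of M + b²·variance of B + 2ab·Cov(M, B) with a = 2, b = -0.6.
Independence gives Cov(M, B) = 0.
= 2²·97 + (-0.6)²·67 + 2·2·(-0.6)·0
= 388 + 24.12 + 0 = 412.12.

variance of R = 412.12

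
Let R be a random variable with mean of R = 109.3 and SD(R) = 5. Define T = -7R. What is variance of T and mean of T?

T = -7R is linear with a = -7, b = 0.
variance of R = 5² = 25.
variance of T = a²·variance of R = (-7)²·25 = 1225.
mean of T = a·mean of R + b = (-7)·109.3 = -765.1.

variance of T = 1225, mean of T = -765.1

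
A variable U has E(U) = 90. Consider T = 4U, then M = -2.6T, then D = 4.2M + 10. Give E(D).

E(D) = -3921.2

E(T) = 4·90 = 360.
E(M) = (-2.6)·360 = -936.
E(D) = 4.2·(-936) + 10 = -3921.2.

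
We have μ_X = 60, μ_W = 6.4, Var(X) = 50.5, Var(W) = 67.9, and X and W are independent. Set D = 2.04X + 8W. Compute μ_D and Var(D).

μ_D = 173.6, Var(D) = 4555.7608

μ_D = 2.04·μ_X + 8·μ_W = 2.04·60 + 8·6.4 = 173.6.
Var(D) = a²·Var(X) + b²·Var(W) + 2ab·Cov(X, W) with a = 2.04, b = 8.
Independence gives Cov(X, W) = 0.
= 2.04²·50.5 + 8²·67.9 + 2·2.04·8·0
= 210.1608 + 4345.6 + 0 = 4555.7608.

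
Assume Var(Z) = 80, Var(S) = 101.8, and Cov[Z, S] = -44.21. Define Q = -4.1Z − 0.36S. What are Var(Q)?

Var(Q) = a²·Var(Z) + b²·Var(S) + 2ab·Cov[Z, S] with a = -4.1, b = -0.36.
= (-4.1)²·80 + (-0.36)²·101.8 + 2·(-4.1)·(-0.36)·(-44.21)
= 1344.8 + 13.19328 + (-130.50792) = 1227.48536.

Var(Q) = 1227.48536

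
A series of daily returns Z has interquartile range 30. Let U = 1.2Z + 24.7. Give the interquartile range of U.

Under U = aZ + b, IQR(U) = |a|·IQR(Z) = |1.2|·30 = 36 (shifts cancel; spread scales by |a|).

IQR(U) = 36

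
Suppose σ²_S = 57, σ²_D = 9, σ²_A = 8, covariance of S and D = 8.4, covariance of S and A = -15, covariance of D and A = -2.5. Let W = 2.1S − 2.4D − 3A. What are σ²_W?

σ²_W = a²·σ²_S + b²·σ²_D + c²·σ²_A + 2ab·covariance of S and D + 2ac·covariance of S and A + 2bc·covariance of D and A, with a = 2.1, b = -2.4, c = -3.
= 251.37 + 51.84 + 72 + (-84.672) + 189 + (-36)
= 443.538.

σ²_W = 443.538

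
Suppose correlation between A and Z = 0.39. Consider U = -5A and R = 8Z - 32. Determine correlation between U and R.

correlation between U and R = -0.39

Linear rescalings preserve |correlation|; the slopes -5 and 8 have opposite signs, so the correlation flips sign: correlation between U and R = −correlation between A and Z = -0.39.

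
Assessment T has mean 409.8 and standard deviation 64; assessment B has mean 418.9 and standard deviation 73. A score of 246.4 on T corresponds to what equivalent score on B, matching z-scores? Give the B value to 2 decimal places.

B = 232.52

z = (246.4 − 409.8)/64 ≈ -2.5531.
B = 418.9 + z·73 = 418.9 + (246.4 − 409.8)·73/64 ≈ 232.52.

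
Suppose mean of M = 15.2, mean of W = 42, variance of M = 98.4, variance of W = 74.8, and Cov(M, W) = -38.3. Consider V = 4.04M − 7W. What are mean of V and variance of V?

mean of V = -232.592, variance of V = 7437.49344

mean of V = 4.04·mean of M + (-7)·mean of W = 4.04·15.2 + (-7)·42 = -232.592.
variance of V = a²·variance of M + b²·variance of W + 2ab·Cov(M, W) with a = 4.04, b = -7.
= 4.04²·98.4 + (-7)²·74.8 + 2·4.04·(-7)·(-38.3)
= 1606.04544 + 3665.2 + 2166.248 = 7437.49344.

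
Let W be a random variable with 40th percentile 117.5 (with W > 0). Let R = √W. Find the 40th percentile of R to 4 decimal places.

40th percentile of R = 10.8397

√W is increasing, so P_{40}(R) = g(P_{40}(W)) ≈ 10.8397.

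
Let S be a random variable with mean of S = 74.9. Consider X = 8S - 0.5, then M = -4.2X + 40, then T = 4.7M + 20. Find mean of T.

mean of T = -11610.338

mean of X = 8·74.9 + (-0.5) = 598.7.
mean of M = (-4.2)·598.7 + 40 = -2474.54.
mean of T = 4.7·(-2474.54) + 20 = -11610.338.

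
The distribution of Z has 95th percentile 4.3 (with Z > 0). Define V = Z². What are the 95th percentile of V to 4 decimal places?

95th percentile of V = 18.49

Z² is increasing, so P_{95}(V) = g(P_{95}(Z)) = 18.49.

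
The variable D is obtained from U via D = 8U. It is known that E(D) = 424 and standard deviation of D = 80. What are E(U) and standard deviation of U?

From D = 8U: E(D) = a·E(U) + b, so E(U) = (E(D) − b)/a = (424 − 0)/8 = 53.
standard deviation of D = |a|·standard deviation of U, so standard deviation of U = 80/|8| = 10.

E(U) = 53, standard deviation of U = 10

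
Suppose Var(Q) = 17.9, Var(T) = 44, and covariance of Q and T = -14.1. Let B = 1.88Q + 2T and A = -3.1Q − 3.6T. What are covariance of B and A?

By bilinearity, covariance of B and A = ac·Var(Q) + bd·Var(T) + (ad+bc)·covariance of Q and T, with a=1.88, b=2, c=-3.1, d=-3.6.
ac·Var(Q) = 1.88·(-3.1)·17.9 = -104.3212
bd·Var(T) = 2·(-3.6)·44 = -316.8
(ad+bc)·covariance of Q and T = (-12.968)·(-14.1) = 182.8488
covariance of B and A = -104.3212 + (-316.8) + 182.8488 = -238.2724.

covariance of B and A = -238.2724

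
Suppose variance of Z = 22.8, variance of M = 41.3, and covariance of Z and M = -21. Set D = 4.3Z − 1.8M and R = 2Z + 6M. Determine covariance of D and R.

covariance of D and R = -716.16

By bilinearity, covariance of D and R = ac·variance of Z + bd·variance of M + (ad+bc)·covariance of Z and M, with a=4.3, b=-1.8, c=2, d=6.
ac·variance of Z = 4.3·2·22.8 = 196.08
bd·variance of M = (-1.8)·6·41.3 = -446.04
(ad+bc)·covariance of Z and M = (22.2)·(-21) = -466.2
covariance of D and R = 196.08 + (-446.04) + (-466.2) = -716.16.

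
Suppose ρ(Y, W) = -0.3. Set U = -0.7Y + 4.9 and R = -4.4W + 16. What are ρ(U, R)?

ρ(U, R) = -0.3

Linear rescalings preserve correlation up to sign; here the slopes -0.7 and -4.4 have the same sign, so ρ(U, R) = ρ(Y, W) = -0.3.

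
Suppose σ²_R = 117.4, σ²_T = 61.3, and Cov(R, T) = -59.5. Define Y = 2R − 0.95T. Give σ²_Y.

σ²_Y = a²·σ²_R + b²·σ²_T + 2ab·Cov(R, T) with a = 2, b = -0.95.
= 2²·117.4 + (-0.95)²·61.3 + 2·2·(-0.95)·(-59.5)
= 469.6 + 55.32325 + 226.1 = 751.02325.

σ²_Y = 751.02325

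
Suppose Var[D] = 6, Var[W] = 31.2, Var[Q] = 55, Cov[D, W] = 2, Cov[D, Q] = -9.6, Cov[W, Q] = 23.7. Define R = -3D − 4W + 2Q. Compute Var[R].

Var[R] = 557.2

Var[R] = a²·Var[D] + b²·Var[W] + c²·Var[Q] + 2ab·Cov[D, W] + 2ac·Cov[D, Q] + 2bc·Cov[W, Q], with a = -3, b = -4, c = 2.
= 54 + 499.2 + 220 + 48 + 115.2 + (-379.2)
= 557.2.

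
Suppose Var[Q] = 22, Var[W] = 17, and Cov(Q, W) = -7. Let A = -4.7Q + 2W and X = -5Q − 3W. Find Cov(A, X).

By bilinearity, Cov(A, X) = ac·Var[Q] + bd·Var[W] + (ad+bc)·Cov(Q, W), with a=-4.7, b=2, c=-5, d=-3.
ac·Var[Q] = (-4.7)·(-5)·22 = 517
bd·Var[W] = 2·(-3)·17 = -102
(ad+bc)·Cov(Q, W) = (4.1)·(-7) = -28.7
Cov(A, X) = 517 + (-102) + (-28.7) = 386.3.

Cov(A, X) = 386.3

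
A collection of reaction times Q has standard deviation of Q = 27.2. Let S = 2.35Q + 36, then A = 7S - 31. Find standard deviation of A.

standard deviation of A = 447.44

standard deviation of S = |2.35|·27.2 = 63.92.
standard deviation of A = |7|·63.92 = 447.44.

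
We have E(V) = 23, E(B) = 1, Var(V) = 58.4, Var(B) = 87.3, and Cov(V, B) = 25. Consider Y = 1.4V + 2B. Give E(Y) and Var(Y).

E(Y) = 1.4·E(V) + 2·E(B) = 1.4·23 + 2·1 = 34.2.
Var(Y) = a²·Var(V) + b²·Var(B) + 2ab·Cov(V, B) with a = 1.4, b = 2.
= 1.4²·58.4 + 2²·87.3 + 2·1.4·2·25
= 114.464 + 349.2 + 140 = 603.664.

E(Y) = 34.2, Var(Y) = 603.664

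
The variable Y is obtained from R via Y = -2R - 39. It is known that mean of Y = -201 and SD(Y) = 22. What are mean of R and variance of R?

From Y = -2R - 39: mean of Y = a·mean of R + b, so mean of R = (mean of Y − b)/a = (-201 − (-39))/(-2) = 81.
variance of Y = 22² = 484.
variance of Y = a²·variance of R, so variance of R = 484/(-2)² = 121.

mean of R = 81, variance of R = 121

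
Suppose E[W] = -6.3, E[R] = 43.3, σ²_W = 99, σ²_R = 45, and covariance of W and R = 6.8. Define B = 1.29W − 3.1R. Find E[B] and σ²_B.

E[B] = -142.357, σ²_B = 542.8095

E[B] = 1.29·E[W] + (-3.1)·E[R] = 1.29·(-6.3) + (-3.1)·43.3 = -142.357.
σ²_B = a²·σ²_W + b²·σ²_R + 2ab·covariance of W and R with a = 1.29, b = -3.1.
= 1.29²·99 + (-3.1)²·45 + 2·1.29·(-3.1)·6.8
= 164.7459 + 432.45 + (-54.3864) = 542.8095.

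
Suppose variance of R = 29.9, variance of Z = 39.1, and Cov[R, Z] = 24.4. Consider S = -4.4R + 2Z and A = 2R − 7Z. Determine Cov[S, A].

By bilinearity, Cov[S, A] = ac·variance of R + bd·variance of Z + (ad+bc)·Cov[R, Z], with a=-4.4, b=2, c=2, d=-7.
ac·variance of R = (-4.4)·2·29.9 = -263.12
bd·variance of Z = 2·(-7)·39.1 = -547.4
(ad+bc)·Cov[R, Z] = (34.8)·24.4 = 849.12
Cov[S, A] = -263.12 + (-547.4) + 849.12 = 38.6.

Cov[S, A] = 38.6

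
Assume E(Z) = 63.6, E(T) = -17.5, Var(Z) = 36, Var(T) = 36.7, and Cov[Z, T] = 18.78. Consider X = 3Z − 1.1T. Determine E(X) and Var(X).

E(X) = 210.05, Var(X) = 244.459

E(X) = 3·E(Z) + (-1.1)·E(T) = 3·63.6 + (-1.1)·(-17.5) = 210.05.
Var(X) = a²·Var(Z) + b²·Var(T) + 2ab·Cov[Z, T] with a = 3, b = -1.1.
= 3²·36 + (-1.1)²·36.7 + 2·3·(-1.1)·18.78
= 324 + 44.407 + (-123.948) = 244.459.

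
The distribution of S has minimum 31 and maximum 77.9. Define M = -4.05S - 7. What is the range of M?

Range of S = 77.9 − 31 = 46.9.
Range(M) = |a|·Range(S) = |-4.05|·46.9 = 189.945.

Range(M) = 189.945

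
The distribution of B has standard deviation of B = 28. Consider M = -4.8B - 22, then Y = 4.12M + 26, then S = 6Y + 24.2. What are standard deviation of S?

standard deviation of M = |-4.8|·28 = 134.4.
standard deviation of Y = |4.12|·134.4 = 553.728.
standard deviation of S = |6|·553.728 = 3322.368.

standard deviation of S = 3322.368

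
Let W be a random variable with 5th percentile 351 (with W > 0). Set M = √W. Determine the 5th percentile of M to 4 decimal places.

5th percentile of M = 18.735

√W is increasing, so P_{5}(M) = g(P_{5}(W)) ≈ 18.735.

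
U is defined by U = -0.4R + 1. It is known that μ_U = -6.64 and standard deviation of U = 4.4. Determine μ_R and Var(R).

μ_R = 19.1, Var(R) = 121

From U = -0.4R + 1: μ_U = a·μ_R + b, so μ_R = (μ_U − b)/a = (-6.64 − 1)/(-0.4) = 19.1.
Var(U) = 4.4² = 19.36.
Var(U) = a²·Var(R), so Var(R) = 19.36/(-0.4)² = 121.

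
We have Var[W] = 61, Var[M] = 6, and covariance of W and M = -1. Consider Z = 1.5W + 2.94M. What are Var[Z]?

Var[Z] = 180.2916

Var[Z] = a²·Var[W] + b²·Var[M] + 2ab·covariance of W and M with a = 1.5, b = 2.94.
= 1.5²·61 + 2.94²·6 + 2·1.5·2.94·(-1)
= 137.25 + 51.8616 + (-8.82) = 180.2916.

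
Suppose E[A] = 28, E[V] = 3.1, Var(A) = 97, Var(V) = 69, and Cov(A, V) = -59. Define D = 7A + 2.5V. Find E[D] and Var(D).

E[D] = 203.75, Var(D) = 3119.25

E[D] = 7·E[A] + 2.5·E[V] = 7·28 + 2.5·3.1 = 203.75.
Var(D) = a²·Var(A) + b²·Var(V) + 2ab·Cov(A, V) with a = 7, b = 2.5.
= 7²·97 + 2.5²·69 + 2·7·2.5·(-59)
= 4753 + 431.25 + (-2065) = 3119.25.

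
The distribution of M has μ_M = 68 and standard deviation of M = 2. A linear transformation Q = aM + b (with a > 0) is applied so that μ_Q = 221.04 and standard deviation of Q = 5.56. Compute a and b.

a = 2.78, b = 32

standard deviation of Q = a·standard deviation of M (a > 0), so a = 5.56/2 = 2.78.
μ_Q = a·μ_M + b, so b = 221.04 − 2.78·68 = 32.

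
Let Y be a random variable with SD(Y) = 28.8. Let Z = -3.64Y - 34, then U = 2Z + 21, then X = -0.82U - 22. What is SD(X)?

SD(Z) = |-3.64|·28.8 = 104.832.
SD(U) = |2|·104.832 = 209.664.
SD(X) = |-0.82|·209.664 = 171.92448.

SD(X) = 171.92448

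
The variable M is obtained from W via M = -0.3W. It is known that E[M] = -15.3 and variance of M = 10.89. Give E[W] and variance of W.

E[W] = 51, variance of W = 121

From M = -0.3W: E[M] = a·E[W] + b, so E[W] = (E[M] − b)/a = (-15.3 − 0)/(-0.3) = 51.
variance of M = a²·variance of W, so variance of W = 10.89/(-0.3)² = 121.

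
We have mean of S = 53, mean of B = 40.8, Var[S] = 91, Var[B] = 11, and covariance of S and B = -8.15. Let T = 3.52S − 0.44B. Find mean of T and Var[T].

mean of T = 168.608, Var[T] = 1154.90144

mean of T = 3.52·mean of S + (-0.44)·mean of B = 3.52·53 + (-0.44)·40.8 = 168.608.
Var[T] = a²·Var[S] + b²·Var[B] + 2ab·covariance of S and B with a = 3.52, b = -0.44.
= 3.52²·91 + (-0.44)²·11 + 2·3.52·(-0.44)·(-8.15)
= 1127.5264 + 2.1296 + 25.24544 = 1154.90144.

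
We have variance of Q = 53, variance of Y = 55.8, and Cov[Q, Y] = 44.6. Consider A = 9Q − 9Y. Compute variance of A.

variance of A = 1587.6

variance of A = a²·variance of Q + b²·variance of Y + 2ab·Cov[Q, Y] with a = 9, b = -9.
= 9²·53 + (-9)²·55.8 + 2·9·(-9)·44.6
= 4293 + 4519.8 + (-7225.2) = 1587.6.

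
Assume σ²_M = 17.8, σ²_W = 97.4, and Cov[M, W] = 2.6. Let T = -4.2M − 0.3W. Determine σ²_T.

σ²_T = 329.31

σ²_T = a²·σ²_M + b²·σ²_W + 2ab·Cov[M, W] with a = -4.2, b = -0.3.
= (-4.2)²·17.8 + (-0.3)²·97.4 + 2·(-4.2)·(-0.3)·2.6
= 313.992 + 8.766 + 6.552 = 329.31.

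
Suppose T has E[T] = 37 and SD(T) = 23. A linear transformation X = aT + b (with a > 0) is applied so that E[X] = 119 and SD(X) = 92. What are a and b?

a = 4, b = -29

SD(X) = a·SD(T) (a > 0), so a = 92/23 = 4.
E[X] = a·E[T] + b, so b = 119 − 4·37 = -29.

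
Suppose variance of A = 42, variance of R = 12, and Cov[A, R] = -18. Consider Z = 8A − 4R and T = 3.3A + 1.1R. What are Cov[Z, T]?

By bilinearity, Cov[Z, T] = ac·variance of A + bd·variance of R + (ad+bc)·Cov[A, R], with a=8, b=-4, c=3.3, d=1.1.
ac·variance of A = 8·3.3·42 = 1108.8
bd·variance of R = (-4)·1.1·12 = -52.8
(ad+bc)·Cov[A, R] = (-4.4)·(-18) = 79.2
Cov[Z, T] = 1108.8 + (-52.8) + 79.2 = 1135.2.

Cov[Z, T] = 1135.2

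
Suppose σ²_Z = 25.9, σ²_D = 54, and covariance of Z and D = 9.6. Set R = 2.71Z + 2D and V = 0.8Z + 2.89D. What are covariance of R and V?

By bilinearity, covariance of R and V = ac·σ²_Z + bd·σ²_D + (ad+bc)·covariance of Z and D, with a=2.71, b=2, c=0.8, d=2.89.
ac·σ²_Z = 2.71·0.8·25.9 = 56.1512
bd·σ²_D = 2·2.89·54 = 312.12
(ad+bc)·covariance of Z and D = (9.4319)·9.6 = 90.54624
covariance of R and V = 56.1512 + 312.12 + 90.54624 = 458.81744.

covariance of R and V = 458.81744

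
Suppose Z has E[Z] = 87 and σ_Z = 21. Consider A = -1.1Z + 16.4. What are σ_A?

σ_A = 23.1

A = -1.1Z + 16.4 is linear with a = -1.1, b = 16.4.
σ_A = |a|·σ_Z = |-1.1|·21 = 23.1.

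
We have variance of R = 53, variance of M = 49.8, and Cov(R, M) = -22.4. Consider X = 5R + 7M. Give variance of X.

variance of X = 2197.2

variance of X = a²·variance of R + b²·variance of M + 2ab·Cov(R, M) with a = 5, b = 7.
= 5²·53 + 7²·49.8 + 2·5·7·(-22.4)
= 1325 + 2440.2 + (-1568) = 2197.2.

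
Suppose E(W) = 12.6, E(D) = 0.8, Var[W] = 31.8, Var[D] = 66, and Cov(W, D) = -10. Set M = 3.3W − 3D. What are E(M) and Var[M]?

E(M) = 39.18, Var[M] = 1138.302

E(M) = 3.3·E(W) + (-3)·E(D) = 3.3·12.6 + (-3)·0.8 = 39.18.
Var[M] = a²·Var[W] + b²·Var[D] + 2ab·Cov(W, D) with a = 3.3, b = -3.
= 3.3²·31.8 + (-3)²·66 + 2·3.3·(-3)·(-10)
= 346.302 + 594 + 198 = 1138.302.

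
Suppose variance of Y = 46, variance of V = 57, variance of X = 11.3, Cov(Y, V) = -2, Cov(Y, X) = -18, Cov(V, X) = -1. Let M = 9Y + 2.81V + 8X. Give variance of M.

variance of M = 2161.1577

variance of M = a²·variance of Y + b²·variance of V + c²·variance of X + 2ab·Cov(Y, V) + 2ac·Cov(Y, X) + 2bc·Cov(V, X), with a = 9, b = 2.81, c = 8.
= 3726 + 450.0777 + 723.2 + (-101.16) + (-2592) + (-44.96)
= 2161.1577.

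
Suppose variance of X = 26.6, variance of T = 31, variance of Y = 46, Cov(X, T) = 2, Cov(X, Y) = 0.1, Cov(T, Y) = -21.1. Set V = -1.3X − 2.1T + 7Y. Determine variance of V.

variance of V = a²·variance of X + b²·variance of T + c²·variance of Y + 2ab·Cov(X, T) + 2ac·Cov(X, Y) + 2bc·Cov(T, Y), with a = -1.3, b = -2.1, c = 7.
= 44.954 + 136.71 + 2254 + 10.92 + (-1.82) + 620.34
= 3065.104.

variance of V = 3065.104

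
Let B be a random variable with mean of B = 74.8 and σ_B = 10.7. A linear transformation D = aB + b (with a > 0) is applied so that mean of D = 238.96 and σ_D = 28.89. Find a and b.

σ_D = a·σ_B (a > 0), so a = 28.89/10.7 = 2.7.
mean of D = a·mean of B + b, so b = 238.96 − 2.7·74.8 = 37.

a = 2.7, b = 37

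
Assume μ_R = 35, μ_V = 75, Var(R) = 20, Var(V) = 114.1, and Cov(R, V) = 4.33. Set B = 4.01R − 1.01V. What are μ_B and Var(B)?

μ_B = 64.6, Var(B) = 402.921544

μ_B = 4.01·μ_R + (-1.01)·μ_V = 4.01·35 + (-1.01)·75 = 64.6.
Var(B) = a²·Var(R) + b²·Var(V) + 2ab·Cov(R, V) with a = 4.01, b = -1.01.
= 4.01²·20 + (-1.01)²·114.1 + 2·4.01·(-1.01)·4.33
= 321.602 + 116.39341 + (-35.073866) = 402.921544.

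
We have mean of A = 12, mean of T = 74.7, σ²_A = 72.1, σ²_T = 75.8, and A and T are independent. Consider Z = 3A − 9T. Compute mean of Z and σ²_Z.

mean of Z = 3·mean of A + (-9)·mean of T = 3·12 + (-9)·74.7 = -636.3.
σ²_Z = a²·σ²_A + b²·σ²_T + 2ab·Cov[A, T] with a = 3, b = -9.
Independence gives Cov[A, T] = 0.
= 3²·72.1 + (-9)²·75.8 + 2·3·(-9)·0
= 648.9 + 6139.8 + 0 = 6788.7.

mean of Z = -636.3, σ²_Z = 6788.7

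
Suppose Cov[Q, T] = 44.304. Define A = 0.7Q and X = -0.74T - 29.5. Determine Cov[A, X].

Cov[A, X] = -22.949472

Cov[A, X] = a·c·Cov[Q, T] = 0.7·(-0.74)·44.304 = -22.949472. Additive constants drop out.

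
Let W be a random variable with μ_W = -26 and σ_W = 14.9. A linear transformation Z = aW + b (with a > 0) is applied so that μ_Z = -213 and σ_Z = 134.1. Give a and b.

σ_Z = a·σ_W (a > 0), so a = 134.1/14.9 = 9.
μ_Z = a·μ_W + b, so b = -213 − 9·(-26) = 21.

a = 9, b = 21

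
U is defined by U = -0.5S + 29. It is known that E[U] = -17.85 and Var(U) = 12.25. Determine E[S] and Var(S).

From U = -0.5S + 29: E[U] = a·E[S] + b, so E[S] = (E[U] − b)/a = (-17.85 − 29)/(-0.5) = 93.7.
Var(U) = a²·Var(S), so Var(S) = 12.25/(-0.5)² = 49.

E[S] = 93.7, Var(S) = 49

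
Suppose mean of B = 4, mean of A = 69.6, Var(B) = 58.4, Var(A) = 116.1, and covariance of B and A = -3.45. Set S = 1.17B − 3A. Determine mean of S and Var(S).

mean of S = 1.17·mean of B + (-3)·mean of A = 1.17·4 + (-3)·69.6 = -204.12.
Var(S) = a²·Var(B) + b²·Var(A) + 2ab·covariance of B and A with a = 1.17, b = -3.
= 1.17²·58.4 + (-3)²·116.1 + 2·1.17·(-3)·(-3.45)
= 79.94376 + 1044.9 + 24.219 = 1149.06276.

mean of S = -204.12, Var(S) = 1149.06276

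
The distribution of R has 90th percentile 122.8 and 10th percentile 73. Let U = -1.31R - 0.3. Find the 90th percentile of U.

90th percentile of U = -95.93

Since a = -1.31 < 0 the transformation is decreasing, reversing order: the 90th percentile of U corresponds to the 10th percentile of R.
So P_{90}(U) = a·P_{10}(R) + b = (-1.31)·73 + (-0.3) = -95.93.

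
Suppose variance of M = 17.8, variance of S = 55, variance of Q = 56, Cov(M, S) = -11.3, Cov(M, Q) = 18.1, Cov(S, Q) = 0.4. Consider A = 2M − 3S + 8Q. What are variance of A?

variance of A = a²·variance of M + b²·variance of S + c²·variance of Q + 2ab·Cov(M, S) + 2ac·Cov(M, Q) + 2bc·Cov(S, Q), with a = 2, b = -3, c = 8.
= 71.2 + 495 + 3584 + 135.6 + 579.2 + (-19.2)
= 4845.8.

variance of A = 4845.8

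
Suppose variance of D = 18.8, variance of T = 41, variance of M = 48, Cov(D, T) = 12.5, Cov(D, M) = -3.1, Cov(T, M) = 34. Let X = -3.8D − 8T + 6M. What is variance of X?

variance of X = a²·variance of D + b²·variance of T + c²·variance of M + 2ab·Cov(D, T) + 2ac·Cov(D, M) + 2bc·Cov(T, M), with a = -3.8, b = -8, c = 6.
= 271.472 + 2624 + 1728 + 760 + 141.36 + (-3264)
= 2260.832.

variance of X = 2260.832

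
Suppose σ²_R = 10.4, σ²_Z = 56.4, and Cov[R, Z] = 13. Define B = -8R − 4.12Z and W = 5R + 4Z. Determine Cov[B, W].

Cov[B, W] = -2029.272

By bilinearity, Cov[B, W] = ac·σ²_R + bd·σ²_Z + (ad+bc)·Cov[R, Z], with a=-8, b=-4.12, c=5, d=4.
ac·σ²_R = (-8)·5·10.4 = -416
bd·σ²_Z = (-4.12)·4·56.4 = -929.472
(ad+bc)·Cov[R, Z] = (-52.6)·13 = -683.8
Cov[B, W] = -416 + (-929.472) + (-683.8) = -2029.272.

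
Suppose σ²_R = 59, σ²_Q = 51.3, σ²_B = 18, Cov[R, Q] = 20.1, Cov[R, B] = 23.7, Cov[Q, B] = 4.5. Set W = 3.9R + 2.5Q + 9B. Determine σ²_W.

σ²_W = a²·σ²_R + b²·σ²_Q + c²·σ²_B + 2ab·Cov[R, Q] + 2ac·Cov[R, B] + 2bc·Cov[Q, B], with a = 3.9, b = 2.5, c = 9.
= 897.39 + 320.625 + 1458 + 391.95 + 1663.74 + 202.5
= 4934.205.

σ²_W = 4934.205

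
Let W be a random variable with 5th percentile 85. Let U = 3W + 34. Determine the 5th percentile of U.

Since a = 3 > 0 the transformation is increasing, so the 5th percentile of U = a·(P_{5} of W) + b = 3·85 + 34 = 289.

5th percentile of U = 289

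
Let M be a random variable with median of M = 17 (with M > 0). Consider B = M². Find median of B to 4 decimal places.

M² is monotone on this domain, so median of B = square(17) = 289.

median of B = 289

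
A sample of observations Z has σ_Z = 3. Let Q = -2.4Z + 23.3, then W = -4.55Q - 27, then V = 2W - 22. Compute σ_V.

σ_V = 65.52

σ_Q = |-2.4|·3 = 7.2.
σ_W = |-4.55|·7.2 = 32.76.
σ_V = |2|·32.76 = 65.52.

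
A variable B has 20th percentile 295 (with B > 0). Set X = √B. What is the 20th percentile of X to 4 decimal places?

20th percentile of X = 17.1756

√B is increasing, so P_{20}(X) = g(P_{20}(B)) ≈ 17.1756.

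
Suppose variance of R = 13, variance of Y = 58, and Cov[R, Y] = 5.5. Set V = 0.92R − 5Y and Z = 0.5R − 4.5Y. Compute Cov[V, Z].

Cov[V, Z] = 1274.46

By bilinearity, Cov[V, Z] = ac·variance of R + bd·variance of Y + (ad+bc)·Cov[R, Y], with a=0.92, b=-5, c=0.5, d=-4.5.
ac·variance of R = 0.92·0.5·13 = 5.98
bd·variance of Y = (-5)·(-4.5)·58 = 1305
(ad+bc)·Cov[R, Y] = (-6.64)·5.5 = -36.52
Cov[V, Z] = 5.98 + 1305 + (-36.52) = 1274.46.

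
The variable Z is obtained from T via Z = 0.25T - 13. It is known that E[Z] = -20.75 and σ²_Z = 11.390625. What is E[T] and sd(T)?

From Z = 0.25T - 13: E[Z] = a·E[T] + b, so E[T] = (E[Z] − b)/a = (-20.75 − (-13))/0.25 = -31.
sd(Z) = √11.390625 = 3.375.
sd(Z) = |a|·sd(T), so sd(T) = 3.375/|0.25| = 13.5.

E[T] = -31, sd(T) = 13.5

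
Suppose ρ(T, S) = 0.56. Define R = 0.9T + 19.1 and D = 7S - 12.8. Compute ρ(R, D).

ρ(R, D) = 0.56

Linear rescalings preserve correlation up to sign; here the slopes 0.9 and 7 have the same sign, so ρ(R, D) = ρ(T, S) = 0.56.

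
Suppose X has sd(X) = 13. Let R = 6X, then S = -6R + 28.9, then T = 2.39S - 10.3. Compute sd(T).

sd(R) = |6|·13 = 78.
sd(S) = |-6|·78 = 468.
sd(T) = |2.39|·468 = 1118.52.

sd(T) = 1118.52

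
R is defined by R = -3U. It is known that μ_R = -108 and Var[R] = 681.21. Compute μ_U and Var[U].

μ_U = 36, Var[U] = 75.69

From R = -3U: μ_R = a·μ_U + b, so μ_U = (μ_R − b)/a = (-108 − 0)/(-3) = 36.
Var[R] = a²·Var[U], so Var[U] = 681.21/(-3)² = 75.69.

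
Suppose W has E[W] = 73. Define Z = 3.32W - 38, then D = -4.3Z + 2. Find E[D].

E[D] = -876.748

E[Z] = 3.32·73 + (-38) = 204.36.
E[D] = (-4.3)·204.36 + 2 = -876.748.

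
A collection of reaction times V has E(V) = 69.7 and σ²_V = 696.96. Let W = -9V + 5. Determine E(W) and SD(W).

E(W) = -622.3, SD(W) = 237.6

W = -9V + 5 is linear with a = -9, b = 5.
E(W) = a·E(V) + b = (-9)·69.7 + 5 = -622.3.
SD(V) = √696.96 = 26.4.
SD(W) = |a|·SD(V) = |-9|·26.4 = 237.6.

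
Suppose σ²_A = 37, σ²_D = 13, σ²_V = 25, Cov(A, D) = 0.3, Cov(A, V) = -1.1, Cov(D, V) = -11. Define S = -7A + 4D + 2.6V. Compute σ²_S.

σ²_S = a²·σ²_A + b²·σ²_D + c²·σ²_V + 2ab·Cov(A, D) + 2ac·Cov(A, V) + 2bc·Cov(D, V), with a = -7, b = 4, c = 2.6.
= 1813 + 208 + 169 + (-16.8) + 40.04 + (-228.8)
= 1984.44.

σ²_S = 1984.44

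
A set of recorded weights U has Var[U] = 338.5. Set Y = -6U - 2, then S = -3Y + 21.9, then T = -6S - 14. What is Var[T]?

Var[Y] = (-6)²·338.5 = 12186.
Var[S] = (-3)²·12186 = 109674.
Var[T] = (-6)²·109674 = 3948264.

Var[T] = 3948264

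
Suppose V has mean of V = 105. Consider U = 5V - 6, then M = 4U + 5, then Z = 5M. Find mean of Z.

mean of Z = 10405

mean of U = 5·105 + (-6) = 519.
mean of M = 4·519 + 5 = 2081.
mean of Z = 5·2081 = 10405.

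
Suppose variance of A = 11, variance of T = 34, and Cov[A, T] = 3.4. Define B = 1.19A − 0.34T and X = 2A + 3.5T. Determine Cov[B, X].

By bilinearity, Cov[B, X] = ac·variance of A + bd·variance of T + (ad+bc)·Cov[A, T], with a=1.19, b=-0.34, c=2, d=3.5.
ac·variance of A = 1.19·2·11 = 26.18
bd·variance of T = (-0.34)·3.5·34 = -40.46
(ad+bc)·Cov[A, T] = (3.485)·3.4 = 11.849
Cov[B, X] = 26.18 + (-40.46) + 11.849 = -2.431.

Cov[B, X] = -2.431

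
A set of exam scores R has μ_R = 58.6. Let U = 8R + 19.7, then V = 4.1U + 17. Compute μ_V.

μ_U = 8·58.6 + 19.7 = 488.5.
μ_V = 4.1·488.5 + 17 = 2019.85.

μ_V = 2019.85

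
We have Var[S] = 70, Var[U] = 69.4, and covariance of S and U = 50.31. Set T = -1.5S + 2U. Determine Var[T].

Var[T] = a²·Var[S] + b²·Var[U] + 2ab·covariance of S and U with a = -1.5, b = 2.
= (-1.5)²·70 + 2²·69.4 + 2·(-1.5)·2·50.31
= 157.5 + 277.6 + (-301.86) = 133.24.

Var[T] = 133.24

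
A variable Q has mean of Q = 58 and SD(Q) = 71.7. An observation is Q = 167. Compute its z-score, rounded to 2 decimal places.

z = (Q − mean of Q) / SD(Q) = (167 − 58) / 71.7 ≈ 1.52.

z = 1.52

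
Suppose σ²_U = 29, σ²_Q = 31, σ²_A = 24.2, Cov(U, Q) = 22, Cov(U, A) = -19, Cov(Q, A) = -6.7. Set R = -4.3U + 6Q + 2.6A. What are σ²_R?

σ²_R = 896.402

σ²_R = a²·σ²_U + b²·σ²_Q + c²·σ²_A + 2ab·Cov(U, Q) + 2ac·Cov(U, A) + 2bc·Cov(Q, A), with a = -4.3, b = 6, c = 2.6.
= 536.21 + 1116 + 163.592 + (-1135.2) + 424.84 + (-209.04)
= 896.402.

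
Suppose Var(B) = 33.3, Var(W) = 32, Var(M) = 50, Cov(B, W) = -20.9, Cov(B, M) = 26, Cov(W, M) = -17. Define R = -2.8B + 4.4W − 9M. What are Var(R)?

Var(R) = a²·Var(B) + b²·Var(W) + c²·Var(M) + 2ab·Cov(B, W) + 2ac·Cov(B, M) + 2bc·Cov(W, M), with a = -2.8, b = 4.4, c = -9.
= 261.072 + 619.52 + 4050 + 514.976 + 1310.4 + 1346.4
= 8102.368.

Var(R) = 8102.368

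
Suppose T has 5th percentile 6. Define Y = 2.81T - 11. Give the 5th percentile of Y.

Since a = 2.81 > 0 the transformation is increasing, so the 5th percentile of Y = a·(P_{5} of T) + b = 2.81·6 + (-11) = 5.86.

5th percentile of Y = 5.86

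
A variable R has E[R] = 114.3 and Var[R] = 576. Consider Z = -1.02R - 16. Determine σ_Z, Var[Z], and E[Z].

σ_Z = 24.48, Var[Z] = 599.2704, E[Z] = -132.586

Z = -1.02R - 16 is linear with a = -1.02, b = -16.
σ_R = √576 = 24.
σ_Z = |a|·σ_R = |-1.02|·24 = 24.48.
Var[Z] = a²·Var[R] = (-1.02)²·576 = 599.2704 (the additive constant -16 does not affect variance).
E[Z] = a·E[R] + b = (-1.02)·114.3 + (-16) = -132.586.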